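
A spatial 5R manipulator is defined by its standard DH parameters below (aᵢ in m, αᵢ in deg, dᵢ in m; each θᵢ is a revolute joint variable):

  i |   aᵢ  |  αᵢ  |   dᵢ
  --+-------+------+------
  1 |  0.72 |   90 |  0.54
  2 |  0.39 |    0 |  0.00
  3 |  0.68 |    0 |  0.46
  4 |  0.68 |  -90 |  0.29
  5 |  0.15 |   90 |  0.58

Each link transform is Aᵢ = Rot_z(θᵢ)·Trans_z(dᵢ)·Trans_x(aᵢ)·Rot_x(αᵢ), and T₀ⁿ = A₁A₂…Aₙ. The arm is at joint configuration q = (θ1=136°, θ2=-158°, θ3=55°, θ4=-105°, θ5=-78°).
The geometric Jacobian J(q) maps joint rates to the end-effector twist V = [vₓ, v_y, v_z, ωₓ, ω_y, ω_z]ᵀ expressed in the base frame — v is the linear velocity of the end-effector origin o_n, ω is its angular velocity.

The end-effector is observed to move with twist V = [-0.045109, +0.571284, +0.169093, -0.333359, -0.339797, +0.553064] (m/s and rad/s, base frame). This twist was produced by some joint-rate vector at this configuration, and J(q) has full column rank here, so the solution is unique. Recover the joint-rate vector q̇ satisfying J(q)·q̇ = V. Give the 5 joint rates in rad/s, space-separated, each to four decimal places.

0.5460 0.7730 -0.9080 -0.3410 -0.0080

o_n = [1.1227, 0.1624, -0.4469]
J₁: ẑ×o_n = [-0.1624, 1.1227, 0.0000], ω = ẑ
J2: z=[0.6947, 0.7193, 0.0000] o=[-0.5179, 0.5002, 0.5400] → [-0.7099, 0.6856, -1.4148, 0.6947, 0.7193, 0.0000]
J3: z=[0.6947, 0.7193, 0.0000] o=[-0.2578, 0.2490, 0.3939] → [-0.6048, 0.5841, -1.0532, 0.6947, 0.7193, 0.0000]
J4: z=[0.6947, 0.7193, 0.0000] o=[0.1718, 0.4736, -0.2687] → [-0.1282, 0.1238, -0.9002, 0.6947, 0.7193, 0.0000]
J5: z=[0.3377, -0.3261, -0.8829] o=[0.8051, 0.2651, 0.0506] → [0.0715, -0.1124, 0.0689, 0.3377, -0.3261, -0.8829]
q̇ = J⁺·V = [0.5460, 0.7730, -0.9080, -0.3410, -0.0080]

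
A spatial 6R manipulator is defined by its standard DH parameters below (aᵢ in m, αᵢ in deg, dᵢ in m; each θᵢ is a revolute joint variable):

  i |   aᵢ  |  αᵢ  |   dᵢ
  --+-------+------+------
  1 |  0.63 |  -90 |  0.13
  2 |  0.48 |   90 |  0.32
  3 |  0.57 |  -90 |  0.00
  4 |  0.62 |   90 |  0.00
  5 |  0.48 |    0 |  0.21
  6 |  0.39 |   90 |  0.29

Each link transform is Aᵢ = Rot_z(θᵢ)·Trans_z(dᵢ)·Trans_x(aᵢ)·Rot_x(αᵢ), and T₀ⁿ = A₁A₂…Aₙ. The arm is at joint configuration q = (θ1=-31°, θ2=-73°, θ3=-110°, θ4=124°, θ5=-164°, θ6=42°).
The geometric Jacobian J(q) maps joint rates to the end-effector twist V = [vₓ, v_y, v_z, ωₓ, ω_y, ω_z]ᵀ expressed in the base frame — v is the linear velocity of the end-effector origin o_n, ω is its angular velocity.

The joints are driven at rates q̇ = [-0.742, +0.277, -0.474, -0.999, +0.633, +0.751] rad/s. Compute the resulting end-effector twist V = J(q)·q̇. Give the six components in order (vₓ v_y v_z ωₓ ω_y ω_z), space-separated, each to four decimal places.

o_n = [0.4180, -0.8018, -0.2280]
J₁: ẑ×o_n = [0.8018, 0.4180, -0.0000], ω = ẑ
J2: z=[0.5150, 0.8572, 0.0000] o=[0.5400, -0.3245, 0.1300] → [-0.3068, 0.1844, -0.1413, 0.5150, 0.8572, 0.0000]
J3: z=[-0.8197, 0.4925, 0.2924] o=[0.8251, -0.1225, 0.5890] → [-0.2038, -0.7887, 0.7574, -0.8197, 0.4925, 0.2924]
J4: z=[0.0593, -0.4347, 0.8986] o=[0.5004, -0.5522, 0.4026] → [0.4984, -0.0366, -0.0506, 0.0593, -0.4347, 0.8986]
J5: z=[-0.0139, -0.9005, -0.4347] o=[1.1192, -0.5440, 0.3657] → [0.4225, 0.2965, -0.6279, -0.0139, -0.9005, -0.4347]
J6: z=[-0.0139, -0.9005, -0.4347] o=[0.6479, -0.6817, 0.1830] → [0.3179, 0.0942, -0.2054, -0.0139, -0.9005, -0.4347]
V = J·q̇ = [-0.5751, 0.4099, -0.8993, 0.4527, -0.8081, -2.3799]

-0.5751 0.4099 -0.8993 0.4527 -0.8081 -2.3799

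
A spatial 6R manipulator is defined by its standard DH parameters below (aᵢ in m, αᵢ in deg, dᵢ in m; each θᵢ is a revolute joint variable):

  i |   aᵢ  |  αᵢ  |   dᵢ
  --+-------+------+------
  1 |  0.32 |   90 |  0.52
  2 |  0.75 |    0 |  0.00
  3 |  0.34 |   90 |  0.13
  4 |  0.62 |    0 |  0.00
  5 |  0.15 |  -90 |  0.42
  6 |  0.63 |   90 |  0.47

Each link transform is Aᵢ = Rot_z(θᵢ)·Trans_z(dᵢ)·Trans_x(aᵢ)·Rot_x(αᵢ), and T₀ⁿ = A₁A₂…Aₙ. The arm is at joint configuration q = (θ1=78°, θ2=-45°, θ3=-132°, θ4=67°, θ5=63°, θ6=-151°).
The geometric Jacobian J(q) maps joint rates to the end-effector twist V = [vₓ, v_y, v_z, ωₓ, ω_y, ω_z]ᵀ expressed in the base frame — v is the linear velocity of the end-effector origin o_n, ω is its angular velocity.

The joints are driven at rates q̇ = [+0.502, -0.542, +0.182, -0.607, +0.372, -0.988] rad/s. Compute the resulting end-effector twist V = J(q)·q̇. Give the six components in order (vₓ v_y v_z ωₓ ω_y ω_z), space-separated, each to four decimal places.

o_n = [0.1587, 0.3068, 0.6890]
J₁: ẑ×o_n = [-0.3068, 0.1587, 0.0000], ω = ẑ
J2: z=[0.9781, -0.2079, 0.0000] o=[0.0665, 0.3130, 0.5200] → [-0.0351, -0.1653, 0.0130, 0.9781, -0.2079, 0.0000]
J3: z=[0.9781, -0.2079, 0.0000] o=[0.1768, 0.8317, -0.0103] → [-0.1454, -0.6840, -0.5173, 0.9781, -0.2079, 0.0000]
J4: z=[-0.0109, -0.0512, 0.9986] o=[0.2334, 0.4726, -0.0281] → [0.1289, -0.0668, -0.0020, -0.0109, -0.0512, 0.9986]
J5: z=[-0.0109, -0.0512, 0.9986] o=[0.7413, 0.1173, -0.0408] → [-0.2265, -0.5739, -0.0319, -0.0109, -0.0512, 0.9986]
J6: z=[-0.4697, 0.8819, 0.0401] o=[0.8691, 0.1661, 0.3837] → [0.2636, 0.1149, 0.5605, -0.4697, 0.8819, 0.0401]
V = J·q̇ = [-0.5844, -0.2417, -0.6657, 0.1145, -0.7845, 0.2277]

-0.5844 -0.2417 -0.6657 0.1145 -0.7845 0.2277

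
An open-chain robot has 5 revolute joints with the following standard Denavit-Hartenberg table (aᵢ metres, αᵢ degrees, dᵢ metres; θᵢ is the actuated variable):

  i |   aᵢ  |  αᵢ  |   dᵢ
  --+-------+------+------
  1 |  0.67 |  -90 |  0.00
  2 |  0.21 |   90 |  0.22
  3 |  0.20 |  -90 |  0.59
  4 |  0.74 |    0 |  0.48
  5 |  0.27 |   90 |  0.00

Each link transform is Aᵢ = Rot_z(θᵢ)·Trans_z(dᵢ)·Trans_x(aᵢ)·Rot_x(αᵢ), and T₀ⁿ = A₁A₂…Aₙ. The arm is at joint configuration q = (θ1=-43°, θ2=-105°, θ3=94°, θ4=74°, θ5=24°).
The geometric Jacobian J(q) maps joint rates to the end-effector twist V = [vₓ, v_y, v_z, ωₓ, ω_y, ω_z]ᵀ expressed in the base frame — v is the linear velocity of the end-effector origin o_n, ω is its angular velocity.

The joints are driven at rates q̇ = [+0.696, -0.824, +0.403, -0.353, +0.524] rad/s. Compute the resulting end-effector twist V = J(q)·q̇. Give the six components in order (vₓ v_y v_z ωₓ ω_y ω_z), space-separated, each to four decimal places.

0.3359 0.7564 0.2088 -0.8225 -0.3760 0.4269

o_n = [1.1968, -0.3612, -0.1838]
J₁: ẑ×o_n = [0.3612, 1.1968, -0.0000], ω = ẑ
J2: z=[0.6820, 0.7314, 0.0000] o=[0.4900, -0.4569, 0.0000] → [-0.1344, 0.1253, -0.4517, 0.6820, 0.7314, 0.0000]
J3: z=[-0.7064, 0.6588, -0.2588] o=[0.6003, -0.2590, 0.2028] → [-0.2811, -0.4275, -0.3207, -0.7064, 0.6588, -0.2588]
J4: z=[0.1413, -0.2271, -0.9636] o=[0.3222, 0.2731, 0.0367] → [-0.5612, -0.8116, 0.1090, 0.1413, -0.2271, -0.9636]
J5: z=[0.1413, -0.2271, -0.9636] o=[1.0340, -0.1582, -0.2555] → [-0.2120, -0.1670, 0.0083, 0.1413, -0.2271, -0.9636]
V = J·q̇ = [0.3359, 0.7564, 0.2088, -0.8225, -0.3760, 0.4269]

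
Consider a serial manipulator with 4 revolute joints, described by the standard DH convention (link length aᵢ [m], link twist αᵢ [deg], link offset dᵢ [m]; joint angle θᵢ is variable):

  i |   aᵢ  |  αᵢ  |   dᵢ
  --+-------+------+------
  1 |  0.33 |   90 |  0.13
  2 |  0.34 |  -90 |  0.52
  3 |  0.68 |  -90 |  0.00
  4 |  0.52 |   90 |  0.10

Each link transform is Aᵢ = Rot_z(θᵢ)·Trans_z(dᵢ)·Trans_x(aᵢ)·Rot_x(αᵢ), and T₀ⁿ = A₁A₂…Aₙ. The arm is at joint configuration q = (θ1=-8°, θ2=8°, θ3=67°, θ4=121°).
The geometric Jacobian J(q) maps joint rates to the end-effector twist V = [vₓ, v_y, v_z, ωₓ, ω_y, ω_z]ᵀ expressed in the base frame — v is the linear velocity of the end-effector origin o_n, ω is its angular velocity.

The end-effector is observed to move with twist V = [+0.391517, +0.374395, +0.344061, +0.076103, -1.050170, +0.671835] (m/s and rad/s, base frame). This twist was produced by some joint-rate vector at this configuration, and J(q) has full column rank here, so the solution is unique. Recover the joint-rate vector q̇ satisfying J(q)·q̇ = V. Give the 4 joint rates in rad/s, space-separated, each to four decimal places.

o_n = [0.7752, -0.2115, -0.2545]
J₁: ẑ×o_n = [0.2115, 0.7752, -0.0000], ω = ẑ
J2: z=[-0.1392, -0.9903, 0.0000] o=[0.3268, -0.0459, 0.1300] → [0.3807, -0.0535, 0.4671, -0.1392, -0.9903, 0.0000]
J3: z=[-0.1378, 0.0194, 0.9903] o=[0.5878, -0.6077, 0.1773] → [-0.4008, 0.1260, -0.0582, -0.1378, 0.0194, 0.9903]
J4: z=[-0.8483, 0.5138, -0.1281] o=[0.9355, -0.0245, 0.2143] → [-0.2648, -0.3771, 0.2410, -0.8483, 0.5138, -0.1281]
q̇ = J⁺·V = [0.3630, 0.9180, 0.2750, -0.2850]

0.3630 0.9180 0.2750 -0.2850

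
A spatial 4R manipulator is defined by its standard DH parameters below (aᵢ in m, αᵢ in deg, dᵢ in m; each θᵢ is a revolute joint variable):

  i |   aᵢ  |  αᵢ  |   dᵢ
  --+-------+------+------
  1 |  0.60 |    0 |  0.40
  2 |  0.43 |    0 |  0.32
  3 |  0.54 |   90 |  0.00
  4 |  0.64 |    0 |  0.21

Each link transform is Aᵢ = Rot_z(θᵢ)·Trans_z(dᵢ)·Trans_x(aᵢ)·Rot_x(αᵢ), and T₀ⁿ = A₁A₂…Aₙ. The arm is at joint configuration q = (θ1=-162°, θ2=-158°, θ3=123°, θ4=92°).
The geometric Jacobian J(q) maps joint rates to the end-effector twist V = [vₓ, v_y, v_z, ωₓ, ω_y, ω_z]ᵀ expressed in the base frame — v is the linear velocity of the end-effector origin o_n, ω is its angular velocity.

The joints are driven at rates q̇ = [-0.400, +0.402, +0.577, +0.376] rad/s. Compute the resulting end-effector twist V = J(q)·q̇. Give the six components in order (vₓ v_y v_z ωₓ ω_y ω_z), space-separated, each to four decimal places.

o_n = [-0.6749, 0.4432, 1.3596]
J₁: ẑ×o_n = [-0.4432, -0.6749, 0.0000], ω = ẑ
J2: z=[0.0000, 0.0000, 1.0000] o=[-0.5706, -0.1854, 0.4000] → [-0.6286, -0.1042, 0.0000, 0.0000, 0.0000, 1.0000]
J3: z=[0.0000, 0.0000, 1.0000] o=[-0.2412, 0.0910, 0.7200] → [-0.3522, -0.4336, 0.0000, 0.0000, 0.0000, 1.0000]
J4: z=[0.2924, 0.9563, 0.0000] o=[-0.7576, 0.2489, 0.7200] → [0.6117, -0.1870, -0.0223, 0.2924, 0.9563, 0.0000]
V = J·q̇ = [-0.0486, -0.0925, -0.0084, 0.1099, 0.3596, 0.5790]

-0.0486 -0.0925 -0.0084 0.1099 0.3596 0.5790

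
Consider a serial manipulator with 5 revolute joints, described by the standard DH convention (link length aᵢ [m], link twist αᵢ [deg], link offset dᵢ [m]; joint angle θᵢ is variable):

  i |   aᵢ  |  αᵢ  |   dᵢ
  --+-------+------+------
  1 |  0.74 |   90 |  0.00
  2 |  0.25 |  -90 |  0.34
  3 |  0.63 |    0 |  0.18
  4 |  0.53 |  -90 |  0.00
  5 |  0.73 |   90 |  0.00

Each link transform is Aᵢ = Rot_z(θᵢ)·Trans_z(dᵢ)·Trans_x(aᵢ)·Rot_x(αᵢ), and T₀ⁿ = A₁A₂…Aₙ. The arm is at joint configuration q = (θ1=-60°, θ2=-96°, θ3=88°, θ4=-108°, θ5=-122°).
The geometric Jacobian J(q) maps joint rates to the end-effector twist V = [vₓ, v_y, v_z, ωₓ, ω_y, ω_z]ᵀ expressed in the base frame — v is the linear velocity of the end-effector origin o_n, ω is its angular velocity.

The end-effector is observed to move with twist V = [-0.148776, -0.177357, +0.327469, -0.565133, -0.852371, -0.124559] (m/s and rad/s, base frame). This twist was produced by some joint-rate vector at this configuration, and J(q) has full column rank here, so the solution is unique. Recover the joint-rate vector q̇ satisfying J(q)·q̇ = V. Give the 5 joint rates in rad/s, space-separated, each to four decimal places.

o_n = [0.9545, -1.1720, -0.4878]
J₁: ẑ×o_n = [1.1720, 0.9545, -0.0000], ω = ẑ
J2: z=[-0.8660, -0.5000, 0.0000] o=[0.3700, -0.6409, 0.0000] → [0.2439, -0.4225, 0.7522, -0.8660, -0.5000, 0.0000]
J3: z=[0.4973, -0.8613, -0.1045] o=[0.0625, -0.7882, -0.2486] → [0.1659, 0.0257, 0.5775, 0.4973, -0.8613, -0.1045]
J4: z=[0.4973, -0.8613, -0.1045] o=[0.6961, -0.6265, -0.2893] → [0.1139, 0.0717, -0.0487, 0.4973, -0.8613, -0.1045]
J5: z=[0.7959, 0.5008, -0.3401] o=[0.5131, -0.6720, -0.7846] → [-0.0214, -0.3864, -0.6190, 0.7959, 0.5008, -0.3401]
q̇ = J⁺·V = [-0.2500, 0.4420, -0.4720, 0.9120, -0.5040]

-0.2500 0.4420 -0.4720 0.9120 -0.5040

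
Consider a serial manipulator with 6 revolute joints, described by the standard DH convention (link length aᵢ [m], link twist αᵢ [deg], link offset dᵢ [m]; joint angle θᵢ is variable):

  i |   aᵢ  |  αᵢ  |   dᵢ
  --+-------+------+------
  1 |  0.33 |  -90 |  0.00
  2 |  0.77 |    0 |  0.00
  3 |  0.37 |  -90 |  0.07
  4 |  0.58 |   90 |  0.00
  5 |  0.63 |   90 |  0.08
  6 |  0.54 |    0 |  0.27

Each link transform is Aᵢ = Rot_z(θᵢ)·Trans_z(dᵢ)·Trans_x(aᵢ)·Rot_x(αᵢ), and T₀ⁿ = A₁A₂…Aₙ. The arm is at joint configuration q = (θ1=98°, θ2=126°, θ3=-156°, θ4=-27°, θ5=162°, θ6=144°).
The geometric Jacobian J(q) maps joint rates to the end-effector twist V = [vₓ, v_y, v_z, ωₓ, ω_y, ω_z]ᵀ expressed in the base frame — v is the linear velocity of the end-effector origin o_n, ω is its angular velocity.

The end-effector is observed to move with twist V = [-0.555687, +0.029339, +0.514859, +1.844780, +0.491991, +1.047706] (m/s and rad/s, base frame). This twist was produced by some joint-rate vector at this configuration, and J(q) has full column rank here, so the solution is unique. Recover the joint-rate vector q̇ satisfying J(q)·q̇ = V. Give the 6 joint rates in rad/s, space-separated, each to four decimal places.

o_n = [-0.7150, 0.4751, -0.5885]
J₁: ẑ×o_n = [-0.4751, -0.7150, 0.0000], ω = ẑ
J2: z=[-0.9903, -0.1392, 0.0000] o=[-0.0459, 0.3268, 0.0000] → [0.0819, -0.5828, -0.2400, -0.9903, -0.1392, 0.0000]
J3: z=[-0.9903, -0.1392, 0.0000] o=[0.0171, -0.1214, -0.6229] → [-0.0048, 0.0341, -0.6926, -0.9903, -0.1392, 0.0000]
J4: z=[-0.0696, 0.4951, -0.8660] o=[-0.0969, 0.1862, -0.4379] → [0.1757, 0.5248, 0.2859, -0.0696, 0.4951, -0.8660]
J5: z=[-0.8276, -0.5133, -0.2270] o=[-0.4199, 0.5927, -0.1796] → [0.1832, -0.2715, -0.0542, -0.8276, -0.5133, -0.2270]
J6: z=[-0.2383, 0.6875, -0.6860] o=[-0.1659, 0.2281, -0.6332] → [0.2003, 0.3873, 0.3186, -0.2383, 0.6875, -0.6860]
q̇ = J⁺·V = [0.7010, -0.8000, -0.4750, -0.3410, -0.7220, 0.1640]

0.7010 -0.8000 -0.4750 -0.3410 -0.7220 0.1640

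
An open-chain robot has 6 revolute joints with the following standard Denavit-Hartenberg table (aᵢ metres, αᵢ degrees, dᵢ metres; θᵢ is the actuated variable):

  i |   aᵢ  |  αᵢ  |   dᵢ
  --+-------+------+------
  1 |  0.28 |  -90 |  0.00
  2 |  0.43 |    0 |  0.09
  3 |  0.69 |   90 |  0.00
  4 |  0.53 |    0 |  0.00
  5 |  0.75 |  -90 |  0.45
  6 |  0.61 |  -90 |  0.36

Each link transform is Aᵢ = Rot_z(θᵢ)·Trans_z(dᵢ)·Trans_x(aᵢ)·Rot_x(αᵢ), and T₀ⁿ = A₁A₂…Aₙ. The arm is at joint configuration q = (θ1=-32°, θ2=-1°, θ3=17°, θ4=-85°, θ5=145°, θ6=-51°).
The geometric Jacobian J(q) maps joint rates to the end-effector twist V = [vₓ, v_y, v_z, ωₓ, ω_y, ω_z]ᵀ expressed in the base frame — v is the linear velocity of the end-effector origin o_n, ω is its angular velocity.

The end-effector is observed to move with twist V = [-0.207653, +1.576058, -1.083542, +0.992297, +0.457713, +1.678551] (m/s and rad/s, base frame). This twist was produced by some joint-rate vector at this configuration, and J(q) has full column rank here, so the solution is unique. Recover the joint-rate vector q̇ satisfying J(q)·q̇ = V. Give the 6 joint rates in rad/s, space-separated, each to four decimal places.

0.5260 0.6710 0.3920 0.3330 0.9400 -0.2980

o_n = [2.0099, -0.4022, 0.6225]
J₁: ẑ×o_n = [0.4022, 2.0099, -0.0000], ω = ẑ
J2: z=[0.5299, 0.8480, 0.0000] o=[0.2375, -0.1484, 0.0000] → [0.5279, -0.3299, -1.6376, 0.5299, 0.8480, 0.0000]
J3: z=[0.5299, 0.8480, 0.0000] o=[0.6498, -0.2999, 0.0075] → [0.5216, -0.3259, -1.2077, 0.5299, 0.8480, 0.0000]
J4: z=[0.2338, -0.1461, 0.9613] o=[1.2122, -0.6514, -0.1827] → [-0.3571, 0.5785, 0.1748, 0.2338, -0.1461, 0.9613]
J5: z=[0.2338, -0.1461, 0.9613] o=[0.9701, -1.1226, -0.1954] → [-0.8120, 0.8083, 0.3203, 0.2338, -0.1461, 0.9613]
J6: z=[-0.4410, 0.8652, 0.2387] o=[1.7252, -0.8286, 0.1338] → [0.3210, 0.2835, -0.4343, -0.4410, 0.8652, 0.2387]
q̇ = J⁺·V = [0.5260, 0.6710, 0.3920, 0.3330, 0.9400, -0.2980]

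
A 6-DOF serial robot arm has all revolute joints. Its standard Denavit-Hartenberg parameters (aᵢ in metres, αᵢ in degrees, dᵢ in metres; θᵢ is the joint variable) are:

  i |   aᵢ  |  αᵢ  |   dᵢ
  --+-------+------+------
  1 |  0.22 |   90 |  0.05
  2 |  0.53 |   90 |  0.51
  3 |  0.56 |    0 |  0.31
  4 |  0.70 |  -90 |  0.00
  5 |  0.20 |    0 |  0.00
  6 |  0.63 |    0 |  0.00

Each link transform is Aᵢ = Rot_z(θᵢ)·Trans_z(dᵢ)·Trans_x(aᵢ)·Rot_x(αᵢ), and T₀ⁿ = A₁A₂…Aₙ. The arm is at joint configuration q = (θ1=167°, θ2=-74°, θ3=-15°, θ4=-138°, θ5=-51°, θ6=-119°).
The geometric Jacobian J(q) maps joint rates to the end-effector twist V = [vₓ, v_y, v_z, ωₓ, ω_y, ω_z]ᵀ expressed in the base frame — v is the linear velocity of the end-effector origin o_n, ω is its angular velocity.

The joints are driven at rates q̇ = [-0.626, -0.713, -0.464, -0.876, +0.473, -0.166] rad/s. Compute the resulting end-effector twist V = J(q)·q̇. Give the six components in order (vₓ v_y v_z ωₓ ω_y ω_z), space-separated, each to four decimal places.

o_n = [0.1467, 0.2451, -0.9619]
J₁: ẑ×o_n = [-0.2451, 0.1467, 0.0000], ω = ẑ
J2: z=[0.2250, 0.9744, 0.0000] o=[-0.2144, 0.0495, 0.0500] → [-0.9860, 0.2276, -0.3078, 0.2250, 0.9744, 0.0000]
J3: z=[0.9366, -0.2162, -0.2756] o=[-0.2420, 0.5793, -0.4595] → [0.0165, 0.3635, -0.2290, 0.9366, -0.2162, -0.2756]
J4: z=[0.9366, -0.2162, -0.2756] o=[-0.1295, 0.4046, -1.0649] → [-0.0662, -0.1726, -0.0897, 0.9366, -0.2162, -0.2756]
J5: z=[-0.3224, -0.8400, -0.4364] o=[-0.0335, 0.0562, -0.4653] → [0.4995, -0.2387, 0.0905, -0.3224, -0.8400, -0.4364]
J6: z=[-0.3224, -0.8400, -0.4364] o=[0.1294, -0.0400, -0.4004] → [0.5961, -0.1886, -0.0773, -0.3224, -0.8400, -0.4364]
V = J·q̇ = [1.0441, -0.3532, 0.4599, -1.5144, -0.6629, -0.3906]

1.0441 -0.3532 0.4599 -1.5144 -0.6629 -0.3906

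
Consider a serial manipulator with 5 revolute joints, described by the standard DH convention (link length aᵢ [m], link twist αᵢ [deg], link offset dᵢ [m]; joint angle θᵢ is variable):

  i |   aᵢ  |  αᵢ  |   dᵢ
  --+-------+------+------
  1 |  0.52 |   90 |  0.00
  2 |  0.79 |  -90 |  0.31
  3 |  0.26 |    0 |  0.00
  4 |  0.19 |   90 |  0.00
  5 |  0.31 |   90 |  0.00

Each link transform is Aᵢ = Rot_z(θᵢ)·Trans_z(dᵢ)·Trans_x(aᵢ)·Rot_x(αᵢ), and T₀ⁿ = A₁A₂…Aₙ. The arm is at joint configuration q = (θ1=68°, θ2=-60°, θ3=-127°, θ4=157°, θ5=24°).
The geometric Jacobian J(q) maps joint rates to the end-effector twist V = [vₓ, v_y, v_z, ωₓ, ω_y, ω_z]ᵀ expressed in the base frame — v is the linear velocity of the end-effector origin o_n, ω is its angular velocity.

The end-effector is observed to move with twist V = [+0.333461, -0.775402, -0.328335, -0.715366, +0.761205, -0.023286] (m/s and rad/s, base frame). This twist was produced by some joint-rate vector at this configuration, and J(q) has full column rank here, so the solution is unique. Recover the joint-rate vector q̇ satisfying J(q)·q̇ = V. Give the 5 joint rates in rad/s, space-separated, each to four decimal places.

o_n = [0.6917, 0.9618, -0.8405]
J₁: ẑ×o_n = [-0.9618, 0.6917, 0.0000], ω = ẑ
J2: z=[0.9272, -0.3746, 0.0000] o=[0.1948, 0.4821, 0.0000] → [0.3149, 0.7793, 0.6309, 0.9272, -0.3746, 0.0000]
J3: z=[0.3244, 0.8030, 0.5000] o=[0.6302, 0.7322, -0.6842] → [-0.2403, 0.0815, 0.0251, 0.3244, 0.8030, 0.5000]
J4: z=[0.3244, 0.8030, 0.5000] o=[0.7934, 0.5819, -0.5487] → [-0.4243, 0.0438, 0.2049, 0.3244, 0.8030, 0.5000]
J5: z=[0.8966, -0.0926, -0.4330] o=[0.7361, 0.6938, -0.6912] → [0.1299, 0.1532, 0.2362, 0.8966, -0.0926, -0.4330]
q̇ = J⁺·V = [-0.7310, -0.2660, 0.6930, 0.0400, -0.7880]

-0.7310 -0.2660 0.6930 0.0400 -0.7880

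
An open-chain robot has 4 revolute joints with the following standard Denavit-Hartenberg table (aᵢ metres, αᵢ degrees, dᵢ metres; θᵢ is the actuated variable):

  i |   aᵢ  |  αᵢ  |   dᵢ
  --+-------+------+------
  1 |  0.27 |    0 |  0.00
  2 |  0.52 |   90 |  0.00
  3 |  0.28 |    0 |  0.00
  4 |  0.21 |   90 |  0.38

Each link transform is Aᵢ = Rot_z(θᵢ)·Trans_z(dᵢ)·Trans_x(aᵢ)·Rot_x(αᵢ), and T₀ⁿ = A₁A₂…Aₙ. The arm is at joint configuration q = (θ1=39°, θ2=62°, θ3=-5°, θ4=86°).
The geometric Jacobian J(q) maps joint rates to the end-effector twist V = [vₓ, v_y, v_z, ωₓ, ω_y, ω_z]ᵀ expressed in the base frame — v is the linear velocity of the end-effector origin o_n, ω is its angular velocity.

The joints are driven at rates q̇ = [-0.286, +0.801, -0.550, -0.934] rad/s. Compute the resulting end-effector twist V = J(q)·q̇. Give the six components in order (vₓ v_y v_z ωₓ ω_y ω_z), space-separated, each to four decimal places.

-0.4654 0.3393 -0.2022 -1.4567 -0.2832 0.5150

o_n = [0.4241, 1.0589, 0.1830]
J₁: ẑ×o_n = [-1.0589, 0.4241, 0.0000], ω = ẑ
J2: z=[0.0000, 0.0000, 1.0000] o=[0.2098, 0.1699, 0.0000] → [-0.8890, 0.2143, 0.0000, 0.0000, 0.0000, 1.0000]
J3: z=[0.9816, 0.1908, 0.0000] o=[0.1106, 0.6804, 0.0000] → [0.0349, -0.1796, 0.3118, 0.9816, 0.1908, 0.0000]
J4: z=[0.9816, 0.1908, 0.0000] o=[0.0574, 0.9542, -0.0244] → [0.0396, -0.2036, 0.0329, 0.9816, 0.1908, 0.0000]
V = J·q̇ = [-0.4654, 0.3393, -0.2022, -1.4567, -0.2832, 0.5150]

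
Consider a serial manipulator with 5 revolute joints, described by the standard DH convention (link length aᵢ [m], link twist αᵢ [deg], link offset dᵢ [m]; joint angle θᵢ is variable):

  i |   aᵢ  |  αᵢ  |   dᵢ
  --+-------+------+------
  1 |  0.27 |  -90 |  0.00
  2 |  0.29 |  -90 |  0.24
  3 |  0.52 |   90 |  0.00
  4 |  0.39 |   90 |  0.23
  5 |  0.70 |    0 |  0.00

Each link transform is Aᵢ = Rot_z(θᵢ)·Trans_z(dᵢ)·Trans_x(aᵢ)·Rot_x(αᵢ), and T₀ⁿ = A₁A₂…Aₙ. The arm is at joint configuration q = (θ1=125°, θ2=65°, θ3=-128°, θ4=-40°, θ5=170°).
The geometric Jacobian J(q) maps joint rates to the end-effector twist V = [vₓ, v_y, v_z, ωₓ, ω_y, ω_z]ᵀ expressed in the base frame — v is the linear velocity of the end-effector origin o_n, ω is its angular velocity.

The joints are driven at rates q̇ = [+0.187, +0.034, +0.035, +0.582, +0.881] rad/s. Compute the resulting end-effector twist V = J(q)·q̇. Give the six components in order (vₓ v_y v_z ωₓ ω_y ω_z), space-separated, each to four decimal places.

o_n = [-0.2215, -0.1240, 0.0691]
J₁: ẑ×o_n = [0.1240, -0.2215, 0.0000], ω = ẑ
J2: z=[-0.8192, -0.5736, 0.0000] o=[-0.1549, 0.2212, 0.0000] → [-0.0396, 0.0566, 0.2445, -0.8192, -0.5736, 0.0000]
J3: z=[0.5198, -0.7424, -0.4226] o=[-0.4218, 0.1839, -0.2628] → [-0.3766, -0.2572, -0.0114, 0.5198, -0.7424, -0.4226]
J4: z=[0.6953, 0.0803, 0.7142] o=[-0.6798, -0.1620, 0.0273] → [-0.0237, 0.2982, -0.0105, 0.6953, 0.0803, 0.7142]
J5: z=[-0.0792, 0.9962, -0.0349] o=[-0.7985, -0.1561, 0.4642] → [-0.3925, -0.0514, -0.5773, -0.0792, 0.9962, -0.0349]
V = J·q̇ = [-0.3509, 0.0797, -0.5068, 0.3252, 0.8790, 0.5571]

-0.3509 0.0797 -0.5068 0.3252 0.8790 0.5571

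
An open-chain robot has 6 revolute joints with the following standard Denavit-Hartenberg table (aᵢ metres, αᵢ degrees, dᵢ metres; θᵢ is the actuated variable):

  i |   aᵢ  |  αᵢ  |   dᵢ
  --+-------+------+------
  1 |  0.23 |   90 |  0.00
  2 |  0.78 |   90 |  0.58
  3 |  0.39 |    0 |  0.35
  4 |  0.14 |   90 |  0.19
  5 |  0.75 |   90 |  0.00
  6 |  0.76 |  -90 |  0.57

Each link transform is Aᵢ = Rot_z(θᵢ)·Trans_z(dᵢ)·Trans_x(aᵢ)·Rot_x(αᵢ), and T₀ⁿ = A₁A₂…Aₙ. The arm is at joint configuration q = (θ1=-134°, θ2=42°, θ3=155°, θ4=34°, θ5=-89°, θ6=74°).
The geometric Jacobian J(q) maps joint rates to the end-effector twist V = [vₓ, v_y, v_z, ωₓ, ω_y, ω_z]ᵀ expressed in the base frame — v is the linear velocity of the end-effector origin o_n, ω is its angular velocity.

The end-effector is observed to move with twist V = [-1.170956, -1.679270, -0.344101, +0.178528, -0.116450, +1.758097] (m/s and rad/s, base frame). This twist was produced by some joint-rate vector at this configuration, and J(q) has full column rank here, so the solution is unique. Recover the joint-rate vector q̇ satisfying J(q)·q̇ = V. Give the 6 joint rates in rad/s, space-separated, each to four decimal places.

o_n = [-1.4334, 0.7196, 0.8010]
J₁: ẑ×o_n = [-0.7196, -1.4334, 0.0000], ω = ẑ
J2: z=[-0.7193, 0.6947, 0.0000] o=[-0.1598, -0.1654, 0.0000] → [0.5564, 0.5762, 0.2481, -0.7193, 0.6947, 0.0000]
J3: z=[-0.4648, -0.4813, -0.7431] o=[-0.9796, -0.1795, 0.5219] → [0.5339, 0.4669, -0.6364, -0.4648, -0.4813, -0.7431]
J4: z=[-0.4648, -0.4813, -0.7431] o=[-1.0784, -0.0445, 0.0253] → [0.1945, 0.6244, -0.5261, -0.4648, -0.4813, -0.7431]
J5: z=[-0.6297, 0.7697, -0.1047] o=[-1.0796, -0.0773, -0.2084] → [0.8604, 0.6727, -0.2295, -0.6297, 0.7697, -0.1047]
J6: z=[-0.6142, -0.4109, 0.6738] o=[-0.7229, 0.2891, 0.3402] → [-0.4794, -0.1957, -0.5563, -0.6142, -0.4109, 0.6738]
q̇ = J⁺·V = [0.6570, -0.9490, -0.4470, -0.3840, 0.6200, 0.8140]

0.6570 -0.9490 -0.4470 -0.3840 0.6200 0.8140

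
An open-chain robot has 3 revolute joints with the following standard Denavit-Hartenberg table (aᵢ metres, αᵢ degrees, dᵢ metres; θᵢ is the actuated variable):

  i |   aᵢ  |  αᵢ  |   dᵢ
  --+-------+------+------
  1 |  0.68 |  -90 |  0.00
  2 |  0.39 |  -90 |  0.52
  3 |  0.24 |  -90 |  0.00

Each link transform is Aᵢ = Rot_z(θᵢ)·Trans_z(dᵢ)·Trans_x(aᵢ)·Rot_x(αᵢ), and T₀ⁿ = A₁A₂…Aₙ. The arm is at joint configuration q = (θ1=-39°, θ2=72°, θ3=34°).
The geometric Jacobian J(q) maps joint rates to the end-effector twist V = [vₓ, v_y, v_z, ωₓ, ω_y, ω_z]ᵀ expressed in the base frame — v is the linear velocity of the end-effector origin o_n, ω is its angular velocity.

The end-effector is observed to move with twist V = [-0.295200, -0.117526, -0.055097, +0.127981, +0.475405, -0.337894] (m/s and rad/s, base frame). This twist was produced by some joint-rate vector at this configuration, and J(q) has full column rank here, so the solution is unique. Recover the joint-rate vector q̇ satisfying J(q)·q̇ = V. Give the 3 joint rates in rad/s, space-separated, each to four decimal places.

-0.2730 0.4500 0.2100

o_n = [0.9127, -0.2427, -0.5601]
J₁: ẑ×o_n = [0.2427, 0.9127, -0.0000], ω = ẑ
J2: z=[0.6293, 0.7771, 0.0000] o=[0.5285, -0.4279, 0.0000] → [-0.4353, 0.3525, -0.1820, 0.6293, 0.7771, 0.0000]
J3: z=[-0.7391, 0.5985, -0.3090] o=[0.9494, -0.0997, -0.3709] → [-0.1574, -0.1285, 0.1276, -0.7391, 0.5985, -0.3090]
q̇ = J⁺·V = [-0.2730, 0.4500, 0.2100]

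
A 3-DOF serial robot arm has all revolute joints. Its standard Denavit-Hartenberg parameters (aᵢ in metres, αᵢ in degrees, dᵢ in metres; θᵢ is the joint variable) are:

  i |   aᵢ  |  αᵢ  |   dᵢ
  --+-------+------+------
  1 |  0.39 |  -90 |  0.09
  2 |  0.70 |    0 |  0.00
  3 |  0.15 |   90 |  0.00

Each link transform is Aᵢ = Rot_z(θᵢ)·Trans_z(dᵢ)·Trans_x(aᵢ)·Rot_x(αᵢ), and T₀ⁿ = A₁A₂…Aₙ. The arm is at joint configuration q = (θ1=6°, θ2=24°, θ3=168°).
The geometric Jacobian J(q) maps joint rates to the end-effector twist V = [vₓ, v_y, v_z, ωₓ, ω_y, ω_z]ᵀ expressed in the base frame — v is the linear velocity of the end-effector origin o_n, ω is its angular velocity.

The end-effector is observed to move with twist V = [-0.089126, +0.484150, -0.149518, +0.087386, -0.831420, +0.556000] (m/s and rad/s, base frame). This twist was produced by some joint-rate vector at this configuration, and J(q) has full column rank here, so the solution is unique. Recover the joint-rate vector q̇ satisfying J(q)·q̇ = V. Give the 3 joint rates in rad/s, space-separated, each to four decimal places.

0.5560 0.0420 -0.8780

o_n = [0.8779, 0.0923, -0.1635]
J₁: ẑ×o_n = [-0.0923, 0.8779, 0.0000], ω = ẑ
J2: z=[-0.1045, 0.9945, 0.0000] o=[0.3879, 0.0408, 0.0900] → [-0.2521, -0.0265, -0.4928, -0.1045, 0.9945, 0.0000]
J3: z=[-0.1045, 0.9945, 0.0000] o=[1.0238, 0.1076, -0.1947] → [0.0310, 0.0033, 0.1467, -0.1045, 0.9945, 0.0000]
q̇ = J⁺·V = [0.5560, 0.0420, -0.8780]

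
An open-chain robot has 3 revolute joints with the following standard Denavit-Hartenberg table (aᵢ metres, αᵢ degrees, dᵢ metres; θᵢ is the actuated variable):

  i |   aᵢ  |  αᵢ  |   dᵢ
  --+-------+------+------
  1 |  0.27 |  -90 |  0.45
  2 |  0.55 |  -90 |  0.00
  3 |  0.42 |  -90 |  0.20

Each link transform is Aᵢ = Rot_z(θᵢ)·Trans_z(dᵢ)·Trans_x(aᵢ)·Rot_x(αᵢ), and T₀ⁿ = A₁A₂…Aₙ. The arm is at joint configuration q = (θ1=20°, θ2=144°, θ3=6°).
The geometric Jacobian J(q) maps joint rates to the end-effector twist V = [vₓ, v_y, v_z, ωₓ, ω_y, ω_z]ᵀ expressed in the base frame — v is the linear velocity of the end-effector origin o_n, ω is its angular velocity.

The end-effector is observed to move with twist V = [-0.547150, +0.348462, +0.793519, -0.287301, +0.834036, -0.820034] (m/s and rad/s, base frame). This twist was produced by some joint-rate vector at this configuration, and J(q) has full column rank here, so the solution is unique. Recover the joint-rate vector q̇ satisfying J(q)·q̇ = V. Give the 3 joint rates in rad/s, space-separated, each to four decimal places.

-0.7990 0.8820 -0.0260

o_n = [-0.5774, -0.2569, 0.0430]
J₁: ẑ×o_n = [0.2569, -0.5774, 0.0000], ω = ẑ
J2: z=[-0.3420, 0.9397, 0.0000] o=[0.2537, 0.0923, 0.4500] → [-0.3825, -0.1392, 0.9004, -0.3420, 0.9397, 0.0000]
J3: z=[-0.5523, -0.2010, 0.8090] o=[-0.1644, -0.0598, 0.1267] → [0.1762, -0.3804, 0.0258, -0.5523, -0.2010, 0.8090]
q̇ = J⁺·V = [-0.7990, 0.8820, -0.0260]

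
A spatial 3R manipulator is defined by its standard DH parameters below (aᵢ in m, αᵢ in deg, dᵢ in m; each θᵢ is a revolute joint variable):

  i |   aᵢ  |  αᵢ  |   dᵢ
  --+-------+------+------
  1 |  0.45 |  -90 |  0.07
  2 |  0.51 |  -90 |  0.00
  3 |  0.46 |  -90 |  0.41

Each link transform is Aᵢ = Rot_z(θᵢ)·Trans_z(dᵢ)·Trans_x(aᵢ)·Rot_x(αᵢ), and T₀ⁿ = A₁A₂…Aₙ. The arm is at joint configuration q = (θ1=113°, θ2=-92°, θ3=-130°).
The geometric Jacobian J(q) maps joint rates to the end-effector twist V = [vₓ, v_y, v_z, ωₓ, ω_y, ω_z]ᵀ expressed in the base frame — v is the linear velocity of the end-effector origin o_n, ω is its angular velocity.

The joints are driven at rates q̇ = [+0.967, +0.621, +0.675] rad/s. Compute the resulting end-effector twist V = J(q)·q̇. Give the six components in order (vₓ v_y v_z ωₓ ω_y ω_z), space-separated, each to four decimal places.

o_n = [-0.6574, 0.6468, 0.2985]
J₁: ẑ×o_n = [-0.6468, -0.6574, 0.0000], ω = ẑ
J2: z=[-0.9205, -0.3907, 0.0000] o=[-0.1758, 0.4142, 0.0700] → [-0.0893, 0.2103, -0.4023, -0.9205, -0.3907, 0.0000]
J3: z=[-0.3905, 0.9199, 0.0349] o=[-0.1689, 0.3978, 0.5797] → [-0.2674, -0.1269, 0.3522, -0.3905, 0.9199, 0.0349]
V = J·q̇ = [-0.8614, -0.5907, -0.0121, -0.8352, 0.3783, 0.9906]

-0.8614 -0.5907 -0.0121 -0.8352 0.3783 0.9906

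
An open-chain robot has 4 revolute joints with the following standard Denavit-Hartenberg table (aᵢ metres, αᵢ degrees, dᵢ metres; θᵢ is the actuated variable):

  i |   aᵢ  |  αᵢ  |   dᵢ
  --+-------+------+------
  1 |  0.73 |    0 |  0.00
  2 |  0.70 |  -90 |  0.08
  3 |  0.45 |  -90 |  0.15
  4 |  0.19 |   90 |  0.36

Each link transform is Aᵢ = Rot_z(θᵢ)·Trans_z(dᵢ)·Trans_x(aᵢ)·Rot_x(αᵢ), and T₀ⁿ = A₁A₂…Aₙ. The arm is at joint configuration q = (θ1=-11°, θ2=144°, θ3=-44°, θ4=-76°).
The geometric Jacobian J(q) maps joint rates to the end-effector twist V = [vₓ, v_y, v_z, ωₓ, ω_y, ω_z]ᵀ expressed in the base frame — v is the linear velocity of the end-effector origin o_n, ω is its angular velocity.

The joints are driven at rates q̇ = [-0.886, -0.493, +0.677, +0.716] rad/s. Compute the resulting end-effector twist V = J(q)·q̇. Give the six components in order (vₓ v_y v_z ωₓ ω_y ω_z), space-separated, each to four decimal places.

o_n = [-0.4192, 0.5884, 0.1656]
J₁: ẑ×o_n = [-0.5884, -0.4192, 0.0000], ω = ẑ
J2: z=[0.0000, 0.0000, 1.0000] o=[0.7166, -0.1393, 0.0000] → [-0.7277, -1.1358, 0.0000, 0.0000, 0.0000, 1.0000]
J3: z=[-0.7314, -0.6820, 0.0000] o=[0.2392, 0.3727, 0.0800] → [-0.0584, 0.0626, -0.6068, -0.7314, -0.6820, 0.0000]
J4: z=[-0.4738, 0.5080, -0.7193] o=[-0.0913, 0.5071, 0.3926] → [-0.0568, 0.1283, 0.1281, -0.4738, 0.5080, -0.7193]
V = J·q̇ = [0.7999, 1.0656, -0.3191, -0.8343, -0.0980, -1.8940]

0.7999 1.0656 -0.3191 -0.8343 -0.0980 -1.8940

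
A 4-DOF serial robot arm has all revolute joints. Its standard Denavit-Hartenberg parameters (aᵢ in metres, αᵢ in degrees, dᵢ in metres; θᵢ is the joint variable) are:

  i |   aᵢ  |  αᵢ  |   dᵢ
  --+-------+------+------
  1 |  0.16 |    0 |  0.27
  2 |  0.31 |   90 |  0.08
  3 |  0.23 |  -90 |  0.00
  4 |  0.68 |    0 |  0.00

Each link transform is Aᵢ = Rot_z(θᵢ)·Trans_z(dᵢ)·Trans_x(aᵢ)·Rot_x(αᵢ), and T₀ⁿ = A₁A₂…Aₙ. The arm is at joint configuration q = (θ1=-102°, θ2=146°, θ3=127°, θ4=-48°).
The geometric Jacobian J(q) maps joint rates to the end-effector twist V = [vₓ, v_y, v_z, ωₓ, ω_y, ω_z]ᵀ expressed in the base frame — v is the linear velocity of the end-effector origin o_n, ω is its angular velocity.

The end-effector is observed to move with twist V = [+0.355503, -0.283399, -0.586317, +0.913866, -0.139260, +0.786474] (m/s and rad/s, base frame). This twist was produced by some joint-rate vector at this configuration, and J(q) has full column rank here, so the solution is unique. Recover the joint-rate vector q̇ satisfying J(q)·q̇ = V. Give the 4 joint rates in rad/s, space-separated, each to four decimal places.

o_n = [0.2442, -0.5910, 0.8971]
J₁: ẑ×o_n = [0.5910, 0.2442, -0.0000], ω = ẑ
J2: z=[0.0000, 0.0000, 1.0000] o=[-0.0333, -0.1565, 0.2700] → [0.4345, 0.2775, -0.0000, 0.0000, 0.0000, 1.0000]
J3: z=[0.6947, -0.7193, 0.0000] o=[0.1897, 0.0588, 0.3500] → [-0.3935, -0.3800, -0.4122, 0.6947, -0.7193, 0.0000]
J4: z=[-0.5745, -0.5548, -0.6018] o=[0.0902, -0.0373, 0.5337] → [-0.5348, 0.1160, 0.4036, -0.5745, -0.5548, -0.6018]
q̇ = J⁺·V = [0.7100, -0.3460, 0.7350, -0.7020]

0.7100 -0.3460 0.7350 -0.7020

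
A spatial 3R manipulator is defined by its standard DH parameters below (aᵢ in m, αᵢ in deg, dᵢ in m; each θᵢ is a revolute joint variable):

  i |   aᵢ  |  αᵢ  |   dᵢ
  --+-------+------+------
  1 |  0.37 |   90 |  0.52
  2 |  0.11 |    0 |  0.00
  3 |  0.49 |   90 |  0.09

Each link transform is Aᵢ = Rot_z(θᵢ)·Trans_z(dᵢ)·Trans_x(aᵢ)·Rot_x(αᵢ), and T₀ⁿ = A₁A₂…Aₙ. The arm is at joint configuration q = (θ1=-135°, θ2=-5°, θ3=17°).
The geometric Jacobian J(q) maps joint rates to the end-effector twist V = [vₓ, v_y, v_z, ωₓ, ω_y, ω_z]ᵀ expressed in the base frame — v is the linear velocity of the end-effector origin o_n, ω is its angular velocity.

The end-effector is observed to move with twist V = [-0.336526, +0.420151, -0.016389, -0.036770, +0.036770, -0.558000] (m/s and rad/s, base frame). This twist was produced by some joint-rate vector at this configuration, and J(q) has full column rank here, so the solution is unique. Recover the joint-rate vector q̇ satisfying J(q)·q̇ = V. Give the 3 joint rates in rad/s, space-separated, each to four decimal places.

o_n = [-0.7417, -0.6144, 0.6123]
J₁: ẑ×o_n = [0.6144, -0.7417, 0.0000], ω = ẑ
J2: z=[-0.7071, 0.7071, 0.0000] o=[-0.2616, -0.2616, 0.5200] → [0.0653, 0.0653, 0.5889, -0.7071, 0.7071, 0.0000]
J3: z=[-0.7071, 0.7071, 0.0000] o=[-0.3391, -0.3391, 0.5104] → [0.0720, 0.0720, 0.4793, -0.7071, 0.7071, 0.0000]
q̇ = J⁺·V = [-0.5580, -0.3770, 0.4290]

-0.5580 -0.3770 0.4290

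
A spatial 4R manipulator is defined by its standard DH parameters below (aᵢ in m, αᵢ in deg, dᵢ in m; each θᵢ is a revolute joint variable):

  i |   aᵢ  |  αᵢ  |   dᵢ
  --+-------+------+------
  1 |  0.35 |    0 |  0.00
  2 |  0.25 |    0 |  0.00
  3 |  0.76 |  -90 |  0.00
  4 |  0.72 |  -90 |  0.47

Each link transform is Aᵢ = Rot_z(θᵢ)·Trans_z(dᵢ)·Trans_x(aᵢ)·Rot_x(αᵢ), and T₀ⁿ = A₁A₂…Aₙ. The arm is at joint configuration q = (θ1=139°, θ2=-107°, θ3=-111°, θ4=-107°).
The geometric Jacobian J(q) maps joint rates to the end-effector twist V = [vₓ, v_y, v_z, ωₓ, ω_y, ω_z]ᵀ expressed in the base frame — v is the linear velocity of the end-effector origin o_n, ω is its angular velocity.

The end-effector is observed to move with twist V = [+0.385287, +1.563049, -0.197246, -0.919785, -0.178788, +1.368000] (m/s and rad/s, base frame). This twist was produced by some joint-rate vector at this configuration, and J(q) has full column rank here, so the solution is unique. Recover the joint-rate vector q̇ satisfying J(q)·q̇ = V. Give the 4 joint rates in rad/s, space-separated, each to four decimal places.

0.0250 0.7380 0.6050 -0.9370

o_n = [0.5141, -0.0876, 0.6885]
J₁: ẑ×o_n = [0.0876, 0.5141, -0.0000], ω = ẑ
J2: z=[0.0000, 0.0000, 1.0000] o=[-0.2641, 0.2296, 0.0000] → [0.3172, 0.7782, -0.0000, 0.0000, 0.0000, 1.0000]
J3: z=[0.0000, 0.0000, 1.0000] o=[-0.0521, 0.3621, 0.0000] → [0.4497, 0.5662, -0.0000, 0.0000, 0.0000, 1.0000]
J4: z=[0.9816, 0.1908, 0.0000] o=[0.0929, -0.3839, 0.0000] → [0.1314, -0.6759, 0.2105, 0.9816, 0.1908, 0.0000]
q̇ = J⁺·V = [0.0250, 0.7380, 0.6050, -0.9370]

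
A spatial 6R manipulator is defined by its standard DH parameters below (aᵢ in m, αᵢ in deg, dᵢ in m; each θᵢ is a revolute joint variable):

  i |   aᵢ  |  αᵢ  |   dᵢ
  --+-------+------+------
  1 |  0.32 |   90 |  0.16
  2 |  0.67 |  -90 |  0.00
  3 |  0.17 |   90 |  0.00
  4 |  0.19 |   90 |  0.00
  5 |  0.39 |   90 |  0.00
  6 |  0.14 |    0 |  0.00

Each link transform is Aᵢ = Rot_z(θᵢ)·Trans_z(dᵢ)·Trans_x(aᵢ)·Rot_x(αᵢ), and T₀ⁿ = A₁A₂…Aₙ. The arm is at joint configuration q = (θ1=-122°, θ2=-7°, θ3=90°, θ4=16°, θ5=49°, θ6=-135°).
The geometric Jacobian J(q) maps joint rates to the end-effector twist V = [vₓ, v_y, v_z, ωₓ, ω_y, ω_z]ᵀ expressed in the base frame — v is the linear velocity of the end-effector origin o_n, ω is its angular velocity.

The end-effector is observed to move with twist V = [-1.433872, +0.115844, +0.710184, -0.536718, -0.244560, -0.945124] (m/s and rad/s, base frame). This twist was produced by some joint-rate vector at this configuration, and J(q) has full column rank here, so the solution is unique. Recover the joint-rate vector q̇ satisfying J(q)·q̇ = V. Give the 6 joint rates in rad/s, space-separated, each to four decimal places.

-0.9250 0.4580 -0.5140 0.7340 -0.4960 0.3710

o_n = [-0.2189, -1.3105, 0.2502]
J₁: ẑ×o_n = [1.3105, -0.2189, 0.0000], ω = ẑ
J2: z=[-0.8480, 0.5299, 0.0000] o=[-0.1696, -0.2714, 0.1600] → [0.0478, 0.0765, 0.9074, -0.8480, 0.5299, 0.0000]
J3: z=[-0.0646, -0.1034, 0.9925] o=[-0.5220, -0.8353, 0.0783] → [0.4539, 0.3119, 0.0620, -0.0646, -0.1034, 0.9925]
J4: z=[-0.5260, -0.8417, -0.1219] o=[-0.3778, -0.9254, 0.0783] → [-0.1916, 0.0710, 0.3363, -0.5260, -0.8417, -0.1219]
J5: z=[0.2958, -0.0467, -0.9541] o=[-0.2263, -1.0276, 0.1303] → [-0.2755, -0.0426, -0.0834, 0.2958, -0.0467, -0.9541]
J6: z=[0.9469, 0.1463, 0.2864] o=[-0.1771, -1.4130, 0.1645] → [-0.0168, -0.0932, 0.1031, 0.9469, 0.1463, 0.2864]
q̇ = J⁺·V = [-0.9250, 0.4580, -0.5140, 0.7340, -0.4960, 0.3710]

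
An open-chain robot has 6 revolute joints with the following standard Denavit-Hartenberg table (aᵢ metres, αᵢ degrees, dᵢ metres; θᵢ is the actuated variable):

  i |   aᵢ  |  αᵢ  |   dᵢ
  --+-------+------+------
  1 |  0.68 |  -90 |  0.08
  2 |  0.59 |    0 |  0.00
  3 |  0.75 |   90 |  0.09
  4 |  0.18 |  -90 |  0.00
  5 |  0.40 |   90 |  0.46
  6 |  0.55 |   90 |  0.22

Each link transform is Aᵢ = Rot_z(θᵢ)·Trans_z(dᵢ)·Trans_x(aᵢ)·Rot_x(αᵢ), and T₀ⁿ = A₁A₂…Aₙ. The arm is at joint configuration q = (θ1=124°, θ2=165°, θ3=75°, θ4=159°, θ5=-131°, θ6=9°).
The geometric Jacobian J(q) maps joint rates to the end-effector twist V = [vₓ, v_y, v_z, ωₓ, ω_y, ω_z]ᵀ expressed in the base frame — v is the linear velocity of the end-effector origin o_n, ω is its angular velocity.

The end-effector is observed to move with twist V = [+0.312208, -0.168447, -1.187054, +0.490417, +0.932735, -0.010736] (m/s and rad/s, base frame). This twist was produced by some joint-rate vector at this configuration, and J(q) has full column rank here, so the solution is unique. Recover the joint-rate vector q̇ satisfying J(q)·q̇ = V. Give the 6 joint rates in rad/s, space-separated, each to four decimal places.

0.3070 0.2310 -0.7800 -0.5810 0.5420 -0.4690

o_n = [1.0538, -0.4241, 0.6126]
J₁: ẑ×o_n = [0.4241, 1.0538, -0.0000], ω = ẑ
J2: z=[-0.8290, -0.5592, 0.0000] o=[-0.3803, 0.5637, 0.0800] → [-0.2978, 0.4416, 1.6209, -0.8290, -0.5592, 0.0000]
J3: z=[-0.8290, -0.5592, 0.0000] o=[-0.0616, 0.0913, -0.0727] → [-0.3832, 0.5681, 1.0510, -0.8290, -0.5592, 0.0000]
J4: z=[0.4843, -0.7180, -0.5000] o=[0.0735, -0.2699, 0.5768] → [-0.1028, -0.5075, 0.6292, 0.4843, -0.7180, -0.5000]
J5: z=[0.6738, 0.6706, -0.3104] o=[-0.0269, -0.2364, 0.4313] → [0.0633, -0.4576, -0.8513, 0.6738, 0.6706, -0.3104]
J6: z=[0.1035, 0.3302, 0.9382] o=[0.5756, -0.1936, 0.3498] → [0.3031, 0.4214, -0.1818, 0.1035, 0.3302, 0.9382]
q̇ = J⁺·V = [0.3070, 0.2310, -0.7800, -0.5810, 0.5420, -0.4690]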